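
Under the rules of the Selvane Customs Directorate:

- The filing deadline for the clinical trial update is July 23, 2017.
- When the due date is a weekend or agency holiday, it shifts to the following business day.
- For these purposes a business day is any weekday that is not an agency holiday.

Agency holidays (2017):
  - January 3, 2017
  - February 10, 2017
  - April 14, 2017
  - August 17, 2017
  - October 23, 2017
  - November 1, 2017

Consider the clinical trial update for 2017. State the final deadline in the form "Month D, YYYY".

July 24, 2017

The statutory due date is July 23, 2017.
July 23, 2017 is a Sunday; the next business day is July 24, 2017 (Monday).
The final due date is July 24, 2017.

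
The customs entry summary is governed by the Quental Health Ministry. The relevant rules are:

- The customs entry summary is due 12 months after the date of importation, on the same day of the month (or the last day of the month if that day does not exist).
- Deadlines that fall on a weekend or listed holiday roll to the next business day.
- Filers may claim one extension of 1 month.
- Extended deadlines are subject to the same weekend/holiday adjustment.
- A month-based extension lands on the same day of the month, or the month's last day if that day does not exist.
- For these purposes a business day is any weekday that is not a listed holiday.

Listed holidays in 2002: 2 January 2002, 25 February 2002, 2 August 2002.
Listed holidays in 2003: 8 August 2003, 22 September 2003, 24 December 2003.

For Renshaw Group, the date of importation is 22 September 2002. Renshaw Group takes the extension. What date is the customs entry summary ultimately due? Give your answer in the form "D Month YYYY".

Moving 12 months forward from 22 September 2002 on the corresponding day gives 22 September 2003.
22 September 2003 is a listed holiday; the next business day is 23 September 2003 (Tuesday).
Add 1 month to 23 September 2003: 23 October 2003.
Since 23 October 2003 is a Thursday and not a holiday, the date is unchanged.
Final deadline: 23 October 2003.

23 October 2003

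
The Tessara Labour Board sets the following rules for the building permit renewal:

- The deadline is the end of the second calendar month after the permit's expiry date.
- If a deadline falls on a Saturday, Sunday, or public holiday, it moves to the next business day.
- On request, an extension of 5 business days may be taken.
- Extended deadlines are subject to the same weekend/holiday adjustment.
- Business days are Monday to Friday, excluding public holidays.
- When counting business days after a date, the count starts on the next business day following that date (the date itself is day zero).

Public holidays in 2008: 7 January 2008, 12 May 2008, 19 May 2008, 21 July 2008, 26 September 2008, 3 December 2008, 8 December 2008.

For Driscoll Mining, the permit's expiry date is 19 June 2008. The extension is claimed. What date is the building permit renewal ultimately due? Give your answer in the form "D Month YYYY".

The second month after 19 June 2008 is August 2008, whose last day is 31 August 2008.
31 August 2008 is a Sunday; the next business day is 1 September 2008 (Monday).
Applying the 5-business-day extension: 5 business days after 1 September 2008 is 8 September 2008.
8 September 2008 falls on a Monday, which is a business day, so no adjustment is needed.
So the filing is due 8 September 2008.

8 September 2008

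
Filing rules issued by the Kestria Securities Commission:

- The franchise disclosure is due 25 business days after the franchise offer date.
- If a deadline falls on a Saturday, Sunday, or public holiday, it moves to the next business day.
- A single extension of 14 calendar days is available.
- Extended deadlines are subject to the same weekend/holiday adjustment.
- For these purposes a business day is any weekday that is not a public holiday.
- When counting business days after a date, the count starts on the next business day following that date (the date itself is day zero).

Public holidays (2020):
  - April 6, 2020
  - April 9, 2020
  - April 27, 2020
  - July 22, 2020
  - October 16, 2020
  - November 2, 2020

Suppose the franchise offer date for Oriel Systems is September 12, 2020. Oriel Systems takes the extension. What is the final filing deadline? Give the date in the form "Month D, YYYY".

25 business days after September 12, 2020, excluding weekends and holidays, is October 19, 2020.
Since October 19, 2020 is a Monday and not a holiday, the date is unchanged.
Add the 14 calendar-day extension to October 19, 2020: November 2, 2020.
November 2, 2020 falls on a listed holiday. Rolling to the next business day gives November 3, 2020, a Tuesday.
The final due date is November 3, 2020.

November 3, 2020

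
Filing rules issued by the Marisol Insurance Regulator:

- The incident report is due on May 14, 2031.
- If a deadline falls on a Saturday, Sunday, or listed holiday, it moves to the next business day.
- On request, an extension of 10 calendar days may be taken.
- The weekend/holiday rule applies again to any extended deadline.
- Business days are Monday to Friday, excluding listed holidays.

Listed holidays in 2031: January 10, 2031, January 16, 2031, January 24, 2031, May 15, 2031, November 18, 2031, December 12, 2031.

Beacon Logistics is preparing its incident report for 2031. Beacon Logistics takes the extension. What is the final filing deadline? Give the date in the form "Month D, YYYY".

The stated deadline is May 14, 2031.
May 14, 2031 falls on a Wednesday, which is a business day, so no adjustment is needed.
Applying the 10-calendar-day extension: May 14, 2031 + 10 days = May 24, 2031.
May 24, 2031 is a Saturday; the next business day is May 26, 2031 (Monday).
The final due date is May 26, 2031.

May 26, 2031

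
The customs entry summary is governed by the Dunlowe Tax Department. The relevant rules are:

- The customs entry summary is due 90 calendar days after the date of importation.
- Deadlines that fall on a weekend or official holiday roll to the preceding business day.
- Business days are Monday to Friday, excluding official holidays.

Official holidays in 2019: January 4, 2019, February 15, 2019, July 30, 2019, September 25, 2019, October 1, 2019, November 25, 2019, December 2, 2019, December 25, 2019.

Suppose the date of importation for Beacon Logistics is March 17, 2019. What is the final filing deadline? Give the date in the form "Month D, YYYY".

From March 17, 2019, 90 calendar days later is June 15, 2019.
June 15, 2019 is a Saturday; the preceding business day is June 14, 2019 (Friday).
Deadline: June 14, 2019.

June 14, 2019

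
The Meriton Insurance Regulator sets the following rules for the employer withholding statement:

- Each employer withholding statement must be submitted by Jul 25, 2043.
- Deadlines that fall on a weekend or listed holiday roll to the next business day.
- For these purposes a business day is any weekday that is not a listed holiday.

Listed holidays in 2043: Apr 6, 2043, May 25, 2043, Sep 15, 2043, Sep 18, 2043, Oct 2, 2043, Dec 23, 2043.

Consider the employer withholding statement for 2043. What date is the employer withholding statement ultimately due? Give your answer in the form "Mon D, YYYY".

Jul 27, 2043

The stated deadline is Jul 25, 2043.
Because Jul 25, 2043 is a Saturday, the deadline becomes Jul 27, 2043 (Monday).
Deadline: Jul 27, 2043.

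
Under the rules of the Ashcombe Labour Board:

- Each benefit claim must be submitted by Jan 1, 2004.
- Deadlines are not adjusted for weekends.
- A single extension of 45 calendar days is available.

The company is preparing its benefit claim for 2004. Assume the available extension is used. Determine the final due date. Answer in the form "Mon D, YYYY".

Feb 15, 2004

Start from the fixed due date, Jan 1, 2004.
No adjustment is made for weekends or holidays, so Jan 1, 2004 stands.
Applying the 45-calendar-day extension: Jan 1, 2004 + 45 days = Feb 15, 2004.
No adjustment is made for weekends or holidays, so Feb 15, 2004 stands.
Final deadline: Feb 15, 2004.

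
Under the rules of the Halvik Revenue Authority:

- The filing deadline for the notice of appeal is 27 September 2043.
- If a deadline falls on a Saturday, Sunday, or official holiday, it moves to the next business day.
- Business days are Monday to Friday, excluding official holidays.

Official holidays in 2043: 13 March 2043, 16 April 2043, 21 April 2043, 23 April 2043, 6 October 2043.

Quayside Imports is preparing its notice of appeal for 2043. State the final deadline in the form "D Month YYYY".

Start from the fixed due date, 27 September 2043.
Because 27 September 2043 is a Sunday, the deadline becomes 28 September 2043 (Monday).
Deadline: 28 September 2043.

28 September 2043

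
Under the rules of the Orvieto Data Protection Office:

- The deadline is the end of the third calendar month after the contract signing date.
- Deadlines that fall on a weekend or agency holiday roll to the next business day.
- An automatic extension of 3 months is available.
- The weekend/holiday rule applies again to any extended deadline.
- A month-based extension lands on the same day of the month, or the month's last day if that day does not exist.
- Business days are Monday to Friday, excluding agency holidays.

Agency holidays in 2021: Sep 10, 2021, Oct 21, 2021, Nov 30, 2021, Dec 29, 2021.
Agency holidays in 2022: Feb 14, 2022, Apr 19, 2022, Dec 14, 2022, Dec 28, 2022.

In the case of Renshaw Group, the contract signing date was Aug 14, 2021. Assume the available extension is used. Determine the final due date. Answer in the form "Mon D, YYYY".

Mar 1, 2022

The third month after Aug 14, 2021 is November 2021, whose last day is Nov 30, 2021.
Because Nov 30, 2021 is a listed holiday, the deadline becomes Dec 1, 2021 (Wednesday).
Applying the 3 months extension: 3 months after Dec 1, 2021 is Mar 1, 2022.
Mar 1, 2022 (Tuesday) is already a business day.
So the filing is due Mar 1, 2022.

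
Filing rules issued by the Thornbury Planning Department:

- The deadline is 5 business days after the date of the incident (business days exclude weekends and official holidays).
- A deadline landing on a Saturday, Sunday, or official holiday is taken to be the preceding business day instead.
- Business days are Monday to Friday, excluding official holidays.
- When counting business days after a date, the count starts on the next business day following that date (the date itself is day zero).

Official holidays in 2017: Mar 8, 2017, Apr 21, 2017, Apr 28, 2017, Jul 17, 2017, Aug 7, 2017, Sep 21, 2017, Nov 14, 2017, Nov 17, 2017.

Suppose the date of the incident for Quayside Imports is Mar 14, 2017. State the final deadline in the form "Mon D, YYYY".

Mar 21, 2017

Starting the day after Mar 14, 2017 and counting 5 business days lands on Mar 21, 2017.
Mar 21, 2017 is a Tuesday and not a listed holiday, so it stands.
So the filing is due Mar 21, 2017.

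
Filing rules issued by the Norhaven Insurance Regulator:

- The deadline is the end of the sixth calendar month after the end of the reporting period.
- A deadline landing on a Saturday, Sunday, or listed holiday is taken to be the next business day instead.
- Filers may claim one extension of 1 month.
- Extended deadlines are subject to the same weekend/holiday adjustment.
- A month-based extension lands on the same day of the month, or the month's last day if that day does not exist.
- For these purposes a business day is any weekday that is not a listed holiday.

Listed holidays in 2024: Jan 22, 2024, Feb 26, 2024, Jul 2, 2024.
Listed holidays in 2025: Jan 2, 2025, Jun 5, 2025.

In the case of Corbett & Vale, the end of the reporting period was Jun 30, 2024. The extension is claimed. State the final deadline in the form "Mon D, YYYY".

Jan 31, 2025

The sixth month after Jun 30, 2024 is December 2024, whose last day is Dec 31, 2024.
Since Dec 31, 2024 is a Tuesday and not a holiday, the date is unchanged.
Applying the 1 month extension: 1 month after Dec 31, 2024 is Jan 31, 2025.
Jan 31, 2025 falls on a Friday, which is a business day, so no adjustment is needed.
The final due date is Jan 31, 2025.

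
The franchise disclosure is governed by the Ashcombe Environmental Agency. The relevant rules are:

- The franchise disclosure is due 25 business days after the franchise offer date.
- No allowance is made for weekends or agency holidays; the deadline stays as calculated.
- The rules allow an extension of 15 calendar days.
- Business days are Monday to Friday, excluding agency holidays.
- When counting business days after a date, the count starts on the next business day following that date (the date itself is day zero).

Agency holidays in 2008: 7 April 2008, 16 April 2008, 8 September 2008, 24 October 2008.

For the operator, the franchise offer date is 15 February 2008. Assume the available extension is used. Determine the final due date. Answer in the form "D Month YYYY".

5 April 2008

25 business days after 15 February 2008, excluding weekends and holidays, is 21 March 2008.
No adjustment is made for weekends or holidays, so 21 March 2008 stands.
Add the 15 calendar-day extension to 21 March 2008: 5 April 2008.
5 April 2008 is a Saturday; no weekend or holiday adjustment applies.
So the filing is due 5 April 2008.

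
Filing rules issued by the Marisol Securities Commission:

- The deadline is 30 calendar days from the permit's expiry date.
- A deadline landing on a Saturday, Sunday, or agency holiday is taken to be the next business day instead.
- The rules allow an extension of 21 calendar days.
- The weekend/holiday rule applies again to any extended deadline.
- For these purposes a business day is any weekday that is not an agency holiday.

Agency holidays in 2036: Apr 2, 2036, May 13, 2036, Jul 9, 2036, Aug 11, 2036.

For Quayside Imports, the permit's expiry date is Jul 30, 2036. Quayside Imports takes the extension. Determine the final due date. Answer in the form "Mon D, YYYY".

From Jul 30, 2036, 30 calendar days later is Aug 29, 2036.
Since Aug 29, 2036 is a Friday and not a holiday, the date is unchanged.
Applying the 21-calendar-day extension: Aug 29, 2036 + 21 days = Sep 19, 2036.
Sep 19, 2036 falls on a Friday, which is a business day, so no adjustment is needed.
Deadline: Sep 19, 2036.

Sep 19, 2036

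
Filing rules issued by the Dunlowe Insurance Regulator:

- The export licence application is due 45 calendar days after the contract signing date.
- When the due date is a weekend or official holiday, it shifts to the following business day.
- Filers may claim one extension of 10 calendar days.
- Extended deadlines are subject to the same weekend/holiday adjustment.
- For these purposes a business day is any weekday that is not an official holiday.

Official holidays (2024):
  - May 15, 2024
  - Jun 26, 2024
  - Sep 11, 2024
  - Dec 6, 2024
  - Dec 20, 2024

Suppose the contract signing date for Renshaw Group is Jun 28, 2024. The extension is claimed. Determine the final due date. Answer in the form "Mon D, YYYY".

Aug 22, 2024

Adding 45 calendar days to Jun 28, 2024 gives Aug 12, 2024.
Aug 12, 2024 falls on a Monday, which is a business day, so no adjustment is needed.
Add the 10 calendar-day extension to Aug 12, 2024: Aug 22, 2024.
Aug 22, 2024 falls on a Thursday, which is a business day, so no adjustment is needed.
The final due date is Aug 22, 2024.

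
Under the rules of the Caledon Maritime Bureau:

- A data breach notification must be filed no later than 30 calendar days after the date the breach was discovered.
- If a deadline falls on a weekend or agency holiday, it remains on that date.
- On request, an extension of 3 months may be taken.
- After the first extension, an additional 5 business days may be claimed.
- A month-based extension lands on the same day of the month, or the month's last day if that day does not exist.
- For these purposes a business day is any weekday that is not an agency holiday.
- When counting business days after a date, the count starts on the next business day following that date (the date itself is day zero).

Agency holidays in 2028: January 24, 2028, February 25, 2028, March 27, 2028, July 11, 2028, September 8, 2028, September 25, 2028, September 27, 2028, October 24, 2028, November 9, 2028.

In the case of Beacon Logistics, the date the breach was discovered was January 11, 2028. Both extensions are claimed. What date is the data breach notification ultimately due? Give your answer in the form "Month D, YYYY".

Trigger date January 11, 2028 + 30 calendar days = February 10, 2028.
February 10, 2028 falls on a Thursday. The rules make no weekend/holiday allowance, so it remains February 10, 2028.
Add 3 months to February 10, 2028: May 10, 2028.
May 10, 2028 falls on a Wednesday. The rules make no weekend/holiday allowance, so it remains May 10, 2028.
Applying the 5-business-day extension: 5 business days after May 10, 2028 is May 17, 2028.
May 17, 2028 falls on a Wednesday. The rules make no weekend/holiday allowance, so it remains May 17, 2028.
So the filing is due May 17, 2028.

May 17, 2028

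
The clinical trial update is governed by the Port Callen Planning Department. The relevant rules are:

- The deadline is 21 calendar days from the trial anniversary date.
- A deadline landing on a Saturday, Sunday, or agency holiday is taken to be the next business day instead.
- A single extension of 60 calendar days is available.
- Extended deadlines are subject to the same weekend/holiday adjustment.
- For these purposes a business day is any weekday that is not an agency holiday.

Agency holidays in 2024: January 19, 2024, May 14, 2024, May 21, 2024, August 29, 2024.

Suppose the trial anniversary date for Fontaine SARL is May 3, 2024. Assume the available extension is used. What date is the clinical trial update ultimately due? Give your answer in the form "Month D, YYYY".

July 23, 2024

From May 3, 2024, 21 calendar days later is May 24, 2024.
May 24, 2024 is a Friday and not a listed holiday, so it stands.
The 60-calendar-day extension moves the deadline from May 24, 2024 to July 23, 2024.
July 23, 2024 is a Tuesday and not a listed holiday, so it stands.
So the filing is due July 23, 2024.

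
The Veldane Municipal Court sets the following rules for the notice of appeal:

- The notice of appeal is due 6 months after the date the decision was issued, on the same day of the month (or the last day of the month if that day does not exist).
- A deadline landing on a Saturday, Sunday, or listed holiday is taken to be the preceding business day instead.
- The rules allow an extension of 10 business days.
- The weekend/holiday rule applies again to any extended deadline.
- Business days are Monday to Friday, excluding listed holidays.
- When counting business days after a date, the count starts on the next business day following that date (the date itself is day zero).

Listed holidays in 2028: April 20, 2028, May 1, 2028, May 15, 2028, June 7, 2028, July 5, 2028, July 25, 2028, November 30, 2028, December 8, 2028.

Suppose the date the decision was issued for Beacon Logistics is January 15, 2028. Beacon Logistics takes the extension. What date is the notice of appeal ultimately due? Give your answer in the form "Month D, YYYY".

Moving 6 months forward from January 15, 2028 on the corresponding day gives July 15, 2028.
July 15, 2028 is a Saturday; the preceding business day is July 14, 2028 (Friday).
The 10-business-day extension runs from July 14, 2028 to July 31, 2028.
July 31, 2028 is a Monday and not a listed holiday, so it stands.
The final due date is July 31, 2028.

July 31, 2028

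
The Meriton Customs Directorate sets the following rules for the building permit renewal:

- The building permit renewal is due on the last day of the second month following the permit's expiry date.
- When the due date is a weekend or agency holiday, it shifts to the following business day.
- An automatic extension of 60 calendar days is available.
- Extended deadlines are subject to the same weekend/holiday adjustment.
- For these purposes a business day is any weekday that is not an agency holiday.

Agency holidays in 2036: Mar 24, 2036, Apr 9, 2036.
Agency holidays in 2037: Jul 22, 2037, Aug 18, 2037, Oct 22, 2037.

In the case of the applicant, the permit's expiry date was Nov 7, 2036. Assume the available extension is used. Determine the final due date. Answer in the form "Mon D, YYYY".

Apr 3, 2037

The second month after Nov 7, 2036 is January 2037, whose last day is Jan 31, 2037.
Jan 31, 2037 is a Saturday, so it moves to the next business day, Feb 2, 2037 (Monday).
The 60-calendar-day extension moves the deadline from Feb 2, 2037 to Apr 3, 2037.
Since Apr 3, 2037 is a Friday and not a holiday, the date is unchanged.
So the filing is due Apr 3, 2037.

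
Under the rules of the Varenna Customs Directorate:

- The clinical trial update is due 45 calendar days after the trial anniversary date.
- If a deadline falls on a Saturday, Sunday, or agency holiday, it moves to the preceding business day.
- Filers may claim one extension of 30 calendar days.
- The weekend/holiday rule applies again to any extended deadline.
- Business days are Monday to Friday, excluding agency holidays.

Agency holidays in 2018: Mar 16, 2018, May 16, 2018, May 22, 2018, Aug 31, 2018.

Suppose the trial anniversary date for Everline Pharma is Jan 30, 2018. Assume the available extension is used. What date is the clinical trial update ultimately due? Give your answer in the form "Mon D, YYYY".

Apr 13, 2018

Adding 45 calendar days to Jan 30, 2018 gives Mar 16, 2018.
Because Mar 16, 2018 is a listed holiday, the deadline becomes Mar 15, 2018 (Thursday).
Add the 30 calendar-day extension to Mar 15, 2018: Apr 14, 2018.
Because Apr 14, 2018 is a Saturday, the deadline becomes Apr 13, 2018 (Friday).
Deadline: Apr 13, 2018.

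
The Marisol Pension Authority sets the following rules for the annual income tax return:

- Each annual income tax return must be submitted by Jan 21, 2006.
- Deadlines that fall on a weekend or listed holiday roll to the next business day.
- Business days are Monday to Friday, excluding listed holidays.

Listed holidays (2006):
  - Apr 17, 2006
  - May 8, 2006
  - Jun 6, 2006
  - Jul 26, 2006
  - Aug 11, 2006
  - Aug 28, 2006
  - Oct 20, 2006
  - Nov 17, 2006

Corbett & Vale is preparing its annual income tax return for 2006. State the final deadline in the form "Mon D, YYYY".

The statutory due date is Jan 21, 2006.
Because Jan 21, 2006 is a Saturday, the deadline becomes Jan 23, 2006 (Monday).
Final deadline: Jan 23, 2006.

Jan 23, 2006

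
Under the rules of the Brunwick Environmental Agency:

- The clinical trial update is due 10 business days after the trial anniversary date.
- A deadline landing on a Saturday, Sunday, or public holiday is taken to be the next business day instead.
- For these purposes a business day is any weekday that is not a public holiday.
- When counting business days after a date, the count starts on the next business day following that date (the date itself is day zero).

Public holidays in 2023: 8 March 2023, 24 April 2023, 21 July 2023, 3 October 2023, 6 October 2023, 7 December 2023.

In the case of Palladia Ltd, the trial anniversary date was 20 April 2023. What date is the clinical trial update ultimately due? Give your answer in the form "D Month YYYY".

5 May 2023

Starting the day after 20 April 2023 and counting 10 business days lands on 5 May 2023.
5 May 2023 falls on a Friday, which is a business day, so no adjustment is needed.
So the filing is due 5 May 2023.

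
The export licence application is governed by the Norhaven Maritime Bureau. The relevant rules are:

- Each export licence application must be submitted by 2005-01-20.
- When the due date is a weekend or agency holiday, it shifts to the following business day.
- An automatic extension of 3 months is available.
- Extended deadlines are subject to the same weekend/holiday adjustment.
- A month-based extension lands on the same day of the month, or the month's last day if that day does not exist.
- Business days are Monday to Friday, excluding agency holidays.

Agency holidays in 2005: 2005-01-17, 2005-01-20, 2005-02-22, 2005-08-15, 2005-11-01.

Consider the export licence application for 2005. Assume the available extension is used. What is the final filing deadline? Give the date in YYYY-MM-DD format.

The stated deadline is 2005-01-20.
Because 2005-01-20 is a listed holiday, the deadline becomes 2005-01-21 (Friday).
Applying the 3 months extension: 3 months after 2005-01-21 is 2005-04-21.
Since 2005-04-21 is a Thursday and not a holiday, the date is unchanged.
Final deadline: 2005-04-21.

2005-04-21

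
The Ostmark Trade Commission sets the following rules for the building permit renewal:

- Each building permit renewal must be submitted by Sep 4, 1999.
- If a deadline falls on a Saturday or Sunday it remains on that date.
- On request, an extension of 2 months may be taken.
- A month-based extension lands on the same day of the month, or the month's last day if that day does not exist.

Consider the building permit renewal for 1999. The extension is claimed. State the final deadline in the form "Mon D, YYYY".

Nov 4, 1999

The statutory due date is Sep 4, 1999.
Sep 4, 1999 falls on a Saturday. The rules make no weekend/holiday allowance, so it remains Sep 4, 1999.
The 2 months extension carries Sep 4, 1999 to Nov 4, 1999.
Nov 4, 1999 falls on a Thursday. The rules make no weekend/holiday allowance, so it remains Nov 4, 1999.
Deadline: Nov 4, 1999.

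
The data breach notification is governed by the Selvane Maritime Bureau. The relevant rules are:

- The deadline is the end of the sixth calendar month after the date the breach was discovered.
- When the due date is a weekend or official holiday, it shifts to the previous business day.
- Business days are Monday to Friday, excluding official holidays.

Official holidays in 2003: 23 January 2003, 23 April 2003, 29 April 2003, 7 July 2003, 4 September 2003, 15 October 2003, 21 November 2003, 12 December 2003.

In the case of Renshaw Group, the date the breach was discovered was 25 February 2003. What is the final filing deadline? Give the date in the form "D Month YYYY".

6 months after 25 February 2003 falls in August 2003; the last day of that month is 31 August 2003.
31 August 2003 is a Sunday; the preceding business day is 29 August 2003 (Friday).
Deadline: 29 August 2003.

29 August 2003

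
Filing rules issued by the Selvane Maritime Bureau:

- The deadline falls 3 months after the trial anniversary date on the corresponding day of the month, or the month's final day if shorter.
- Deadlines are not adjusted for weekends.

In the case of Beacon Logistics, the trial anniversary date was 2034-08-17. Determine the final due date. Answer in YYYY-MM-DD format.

3 months from 2034-08-17 is 2034-11-17.
2034-11-17 falls on a Friday. The rules make no weekend/holiday allowance, so it remains 2034-11-17.
Deadline: 2034-11-17.

2034-11-17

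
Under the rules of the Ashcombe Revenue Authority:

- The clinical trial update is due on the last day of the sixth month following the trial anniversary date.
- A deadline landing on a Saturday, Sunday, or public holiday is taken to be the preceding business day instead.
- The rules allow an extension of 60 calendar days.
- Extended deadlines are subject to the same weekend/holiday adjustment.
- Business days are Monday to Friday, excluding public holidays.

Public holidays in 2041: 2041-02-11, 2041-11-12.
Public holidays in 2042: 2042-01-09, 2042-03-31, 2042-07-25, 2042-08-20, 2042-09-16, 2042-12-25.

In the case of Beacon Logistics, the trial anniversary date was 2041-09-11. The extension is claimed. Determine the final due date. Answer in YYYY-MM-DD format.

The sixth month after 2041-09-11 is March 2042, whose last day is 2042-03-31.
2042-03-31 is a listed holiday; the preceding business day is 2042-03-28 (Friday).
The 60-calendar-day extension moves the deadline from 2042-03-28 to 2042-05-27.
2042-05-27 (Tuesday) is already a business day.
The final due date is 2042-05-27.

2042-05-27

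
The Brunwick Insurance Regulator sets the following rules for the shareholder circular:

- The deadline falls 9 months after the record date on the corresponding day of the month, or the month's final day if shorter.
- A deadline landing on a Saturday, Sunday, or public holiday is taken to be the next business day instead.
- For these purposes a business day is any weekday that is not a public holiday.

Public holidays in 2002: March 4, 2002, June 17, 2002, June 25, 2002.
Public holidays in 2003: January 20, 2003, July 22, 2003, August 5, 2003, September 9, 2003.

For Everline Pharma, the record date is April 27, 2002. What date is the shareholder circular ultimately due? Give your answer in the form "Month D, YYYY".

January 27, 2003

Moving 9 months forward from April 27, 2002 on the corresponding day gives January 27, 2003.
Since January 27, 2003 is a Monday and not a holiday, the date is unchanged.
Deadline: January 27, 2003.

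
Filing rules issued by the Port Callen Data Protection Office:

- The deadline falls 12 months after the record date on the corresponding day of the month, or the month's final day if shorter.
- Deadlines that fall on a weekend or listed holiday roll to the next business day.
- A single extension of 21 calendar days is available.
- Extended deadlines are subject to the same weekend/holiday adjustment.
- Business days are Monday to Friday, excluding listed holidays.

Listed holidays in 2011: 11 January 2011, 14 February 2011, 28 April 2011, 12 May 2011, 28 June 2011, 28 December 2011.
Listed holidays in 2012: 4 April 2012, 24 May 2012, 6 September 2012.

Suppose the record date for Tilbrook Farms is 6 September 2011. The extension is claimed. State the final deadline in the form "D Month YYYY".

28 September 2012

Moving 12 months forward from 6 September 2011 on the corresponding day gives 6 September 2012.
Because 6 September 2012 is a listed holiday, the deadline becomes 7 September 2012 (Friday).
Applying the 21-calendar-day extension: 7 September 2012 + 21 days = 28 September 2012.
28 September 2012 falls on a Friday, which is a business day, so no adjustment is needed.
Final deadline: 28 September 2012.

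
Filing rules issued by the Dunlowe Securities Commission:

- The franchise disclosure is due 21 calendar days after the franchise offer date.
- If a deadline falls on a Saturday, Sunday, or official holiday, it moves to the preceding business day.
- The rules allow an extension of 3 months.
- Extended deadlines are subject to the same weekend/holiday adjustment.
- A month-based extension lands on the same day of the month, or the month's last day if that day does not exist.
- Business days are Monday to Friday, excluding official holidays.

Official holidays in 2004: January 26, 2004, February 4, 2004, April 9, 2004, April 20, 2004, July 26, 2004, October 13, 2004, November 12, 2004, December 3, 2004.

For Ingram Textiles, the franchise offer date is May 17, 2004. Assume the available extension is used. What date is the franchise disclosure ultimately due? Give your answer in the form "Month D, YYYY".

September 7, 2004

Trigger date May 17, 2004 + 21 calendar days = June 7, 2004.
June 7, 2004 falls on a Monday, which is a business day, so no adjustment is needed.
Applying the 3 months extension: 3 months after June 7, 2004 is September 7, 2004.
Since September 7, 2004 is a Tuesday and not a holiday, the date is unchanged.
Deadline: September 7, 2004.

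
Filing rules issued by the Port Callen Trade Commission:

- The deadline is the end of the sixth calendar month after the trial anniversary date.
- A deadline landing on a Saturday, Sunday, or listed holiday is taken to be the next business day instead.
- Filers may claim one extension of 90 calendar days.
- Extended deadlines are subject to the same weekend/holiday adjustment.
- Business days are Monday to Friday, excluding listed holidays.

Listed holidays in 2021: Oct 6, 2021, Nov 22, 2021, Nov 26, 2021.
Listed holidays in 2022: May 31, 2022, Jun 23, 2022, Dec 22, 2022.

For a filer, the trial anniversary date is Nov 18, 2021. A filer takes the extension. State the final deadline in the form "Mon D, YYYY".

Aug 30, 2022

6 months after Nov 18, 2021 falls in May 2022; the last day of that month is May 31, 2022.
May 31, 2022 is a listed holiday; the next business day is Jun 1, 2022 (Wednesday).
Add the 90 calendar-day extension to Jun 1, 2022: Aug 30, 2022.
Aug 30, 2022 is a Tuesday and not a listed holiday, so it stands.
Deadline: Aug 30, 2022.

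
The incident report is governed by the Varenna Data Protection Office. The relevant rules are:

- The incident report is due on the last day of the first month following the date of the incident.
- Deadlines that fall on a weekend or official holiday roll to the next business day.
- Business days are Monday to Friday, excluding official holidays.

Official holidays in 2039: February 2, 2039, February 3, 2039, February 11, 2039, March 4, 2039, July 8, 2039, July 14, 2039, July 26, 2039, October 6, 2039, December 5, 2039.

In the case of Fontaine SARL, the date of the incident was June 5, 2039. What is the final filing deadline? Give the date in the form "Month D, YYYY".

August 1, 2039

1 month after June 5, 2039 falls in July 2039; the last day of that month is July 31, 2039.
July 31, 2039 is a Sunday, so it moves to the next business day, August 1, 2039 (Monday).
Final deadline: August 1, 2039.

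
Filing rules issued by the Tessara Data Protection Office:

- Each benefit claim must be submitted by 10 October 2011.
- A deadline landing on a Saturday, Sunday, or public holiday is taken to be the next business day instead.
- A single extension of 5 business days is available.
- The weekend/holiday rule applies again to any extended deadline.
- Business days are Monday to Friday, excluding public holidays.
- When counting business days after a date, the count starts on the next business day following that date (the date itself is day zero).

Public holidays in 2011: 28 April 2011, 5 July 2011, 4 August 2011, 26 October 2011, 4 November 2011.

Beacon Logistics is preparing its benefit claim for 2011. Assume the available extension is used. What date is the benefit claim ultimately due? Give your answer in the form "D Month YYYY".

17 October 2011

The statutory due date is 10 October 2011.
Since 10 October 2011 is a Monday and not a holiday, the date is unchanged.
Applying the 5-business-day extension: 5 business days after 10 October 2011 is 17 October 2011.
17 October 2011 (Monday) is already a business day.
Final deadline: 17 October 2011.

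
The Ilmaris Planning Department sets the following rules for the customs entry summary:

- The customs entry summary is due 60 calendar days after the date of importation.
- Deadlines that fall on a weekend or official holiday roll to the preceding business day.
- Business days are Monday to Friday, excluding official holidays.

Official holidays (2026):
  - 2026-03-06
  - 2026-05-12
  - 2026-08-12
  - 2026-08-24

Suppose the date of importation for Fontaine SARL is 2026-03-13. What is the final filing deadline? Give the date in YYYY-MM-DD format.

2026-05-11

From 2026-03-13, 60 calendar days later is 2026-05-12.
2026-05-12 is a listed holiday; the preceding business day is 2026-05-11 (Monday).
The final due date is 2026-05-11.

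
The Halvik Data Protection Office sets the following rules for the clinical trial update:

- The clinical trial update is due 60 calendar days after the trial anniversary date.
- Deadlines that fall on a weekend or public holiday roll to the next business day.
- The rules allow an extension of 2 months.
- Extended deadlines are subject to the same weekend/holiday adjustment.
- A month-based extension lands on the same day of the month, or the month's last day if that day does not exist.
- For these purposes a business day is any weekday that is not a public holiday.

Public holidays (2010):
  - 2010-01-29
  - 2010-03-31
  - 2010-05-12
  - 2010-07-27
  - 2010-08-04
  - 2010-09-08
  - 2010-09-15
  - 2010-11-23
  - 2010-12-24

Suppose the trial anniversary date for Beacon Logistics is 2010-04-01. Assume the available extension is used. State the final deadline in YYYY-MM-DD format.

Adding 60 calendar days to 2010-04-01 gives 2010-05-31.
Since 2010-05-31 is a Monday and not a holiday, the date is unchanged.
Applying the 2 months extension: 2 months after 2010-05-31 is 2010-07-31.
2010-07-31 is a Saturday; the next business day is 2010-08-02 (Monday).
So the filing is due 2010-08-02.

2010-08-02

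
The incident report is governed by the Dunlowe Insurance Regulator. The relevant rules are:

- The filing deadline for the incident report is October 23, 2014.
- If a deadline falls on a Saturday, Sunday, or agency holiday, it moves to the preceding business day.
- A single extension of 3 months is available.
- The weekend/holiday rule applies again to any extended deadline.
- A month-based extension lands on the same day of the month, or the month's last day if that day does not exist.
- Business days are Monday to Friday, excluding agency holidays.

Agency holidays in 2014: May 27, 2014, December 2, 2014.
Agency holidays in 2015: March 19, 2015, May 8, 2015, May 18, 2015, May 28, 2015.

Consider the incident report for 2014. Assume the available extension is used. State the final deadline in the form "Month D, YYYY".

January 23, 2015

Start from the fixed due date, October 23, 2014.
October 23, 2014 is a Thursday and not a listed holiday, so it stands.
Add 3 months to October 23, 2014: January 23, 2015.
Since January 23, 2015 is a Friday and not a holiday, the date is unchanged.
Final deadline: January 23, 2015.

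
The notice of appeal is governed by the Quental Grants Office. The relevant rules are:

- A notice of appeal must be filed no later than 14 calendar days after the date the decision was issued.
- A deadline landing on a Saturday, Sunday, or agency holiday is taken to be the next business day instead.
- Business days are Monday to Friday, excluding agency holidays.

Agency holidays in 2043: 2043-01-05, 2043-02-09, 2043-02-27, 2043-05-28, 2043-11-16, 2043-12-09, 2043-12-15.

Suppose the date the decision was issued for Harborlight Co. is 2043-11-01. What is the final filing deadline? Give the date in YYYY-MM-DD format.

2043-11-17

14 calendar days after 2043-11-01 is 2043-11-15.
Because 2043-11-15 is a Sunday, the deadline becomes 2043-11-17 (Tuesday).
So the filing is due 2043-11-17.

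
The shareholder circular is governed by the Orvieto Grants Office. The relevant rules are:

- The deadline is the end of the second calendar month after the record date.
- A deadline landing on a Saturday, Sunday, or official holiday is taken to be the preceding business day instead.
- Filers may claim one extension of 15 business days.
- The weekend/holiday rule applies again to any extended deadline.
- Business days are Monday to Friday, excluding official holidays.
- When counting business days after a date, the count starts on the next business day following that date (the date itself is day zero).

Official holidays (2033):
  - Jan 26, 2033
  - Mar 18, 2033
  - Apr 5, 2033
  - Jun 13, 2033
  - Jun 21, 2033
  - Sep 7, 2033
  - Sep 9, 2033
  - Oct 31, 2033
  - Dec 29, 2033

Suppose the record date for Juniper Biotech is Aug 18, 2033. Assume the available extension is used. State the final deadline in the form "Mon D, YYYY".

Nov 21, 2033

2 months after Aug 18, 2033 falls in October 2033; the last day of that month is Oct 31, 2033.
Oct 31, 2033 is a listed holiday, so it moves to the preceding business day, Oct 28, 2033 (Friday).
The 15-business-day extension runs from Oct 28, 2033 to Nov 21, 2033.
Nov 21, 2033 is a Monday and not a listed holiday, so it stands.
Deadline: Nov 21, 2033.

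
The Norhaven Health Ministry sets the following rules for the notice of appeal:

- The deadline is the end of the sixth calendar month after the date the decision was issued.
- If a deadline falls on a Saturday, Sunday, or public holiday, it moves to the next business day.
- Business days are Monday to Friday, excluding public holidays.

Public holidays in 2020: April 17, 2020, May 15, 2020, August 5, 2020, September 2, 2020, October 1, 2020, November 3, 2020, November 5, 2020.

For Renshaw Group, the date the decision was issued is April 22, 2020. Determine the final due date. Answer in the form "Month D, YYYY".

November 2, 2020

6 months after April 22, 2020 is October 2020; that month ends on October 31, 2020.
October 31, 2020 falls on a Saturday. Rolling to the next business day gives November 2, 2020, a Monday.
Deadline: November 2, 2020.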